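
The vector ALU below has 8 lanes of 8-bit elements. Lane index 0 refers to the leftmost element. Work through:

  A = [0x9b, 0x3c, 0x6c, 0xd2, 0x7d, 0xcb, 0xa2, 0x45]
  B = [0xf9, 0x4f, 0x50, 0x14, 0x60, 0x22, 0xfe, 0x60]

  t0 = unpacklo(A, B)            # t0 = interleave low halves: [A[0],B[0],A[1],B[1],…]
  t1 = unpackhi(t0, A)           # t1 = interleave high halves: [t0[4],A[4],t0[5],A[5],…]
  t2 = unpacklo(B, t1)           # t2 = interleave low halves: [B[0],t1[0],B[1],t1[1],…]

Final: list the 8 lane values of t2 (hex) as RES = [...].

RES = [0xf9, 0x6c, 0x4f, 0x7d, 0x50, 0x50, 0x14, 0xcb]

→ t0 |9b|f9|3c|4f|6c|50|d2|14|
→ t1 |6c|7d|50|cb|d2|a2|14|45|
→ t2 |f9|6c|4f|7d|50|50|14|cb|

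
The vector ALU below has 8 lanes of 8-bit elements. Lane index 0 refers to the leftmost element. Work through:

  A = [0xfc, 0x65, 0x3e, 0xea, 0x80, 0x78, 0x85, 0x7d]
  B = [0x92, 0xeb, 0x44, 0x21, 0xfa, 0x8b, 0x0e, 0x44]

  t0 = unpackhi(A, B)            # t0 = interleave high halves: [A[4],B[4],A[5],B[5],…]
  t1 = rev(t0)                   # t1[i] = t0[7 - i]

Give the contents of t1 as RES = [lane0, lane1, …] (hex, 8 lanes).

t0 = [0x80, 0xfa, 0x78, 0x8b, 0x85, 0x0e, 0x7d, 0x44]
t1 = [0x44, 0x7d, 0x0e, 0x85, 0x8b, 0x78, 0xfa, 0x80]

RES = [0x44, 0x7d, 0x0e, 0x85, 0x8b, 0x78, 0xfa, 0x80]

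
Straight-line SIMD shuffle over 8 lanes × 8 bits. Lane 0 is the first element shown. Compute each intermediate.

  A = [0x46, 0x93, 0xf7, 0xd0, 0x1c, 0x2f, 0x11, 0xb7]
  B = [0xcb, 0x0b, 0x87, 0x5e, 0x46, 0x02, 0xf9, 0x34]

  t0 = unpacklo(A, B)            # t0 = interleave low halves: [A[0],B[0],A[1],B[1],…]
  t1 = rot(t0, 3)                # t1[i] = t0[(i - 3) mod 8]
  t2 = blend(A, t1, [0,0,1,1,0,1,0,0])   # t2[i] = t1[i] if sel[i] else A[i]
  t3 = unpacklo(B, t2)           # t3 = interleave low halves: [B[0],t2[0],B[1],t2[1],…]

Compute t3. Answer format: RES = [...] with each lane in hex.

t0 = [0x46, 0xcb, 0x93, 0x0b, 0xf7, 0x87, 0xd0, 0x5e]
t1 = [0x87, 0xd0, 0x5e, 0x46, 0xcb, 0x93, 0x0b, 0xf7]
t2 = [0x46, 0x93, 0x5e, 0x46, 0x1c, 0x93, 0x11, 0xb7]
t3 = [0xcb, 0x46, 0x0b, 0x93, 0x87, 0x5e, 0x5e, 0x46]

RES = [ 0xcb  0x46  0x0b  0x93  0x87  0x5e  0x5e  0x46 ]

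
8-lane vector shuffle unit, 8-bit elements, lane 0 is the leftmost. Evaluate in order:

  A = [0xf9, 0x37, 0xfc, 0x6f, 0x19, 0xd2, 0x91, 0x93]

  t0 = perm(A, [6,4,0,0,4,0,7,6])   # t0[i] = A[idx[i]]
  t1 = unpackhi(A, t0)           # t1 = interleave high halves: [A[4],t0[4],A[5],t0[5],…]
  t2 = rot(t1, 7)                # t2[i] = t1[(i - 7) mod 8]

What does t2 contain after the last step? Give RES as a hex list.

→ t0 |91|19|f9|f9|19|f9|93|91|
→ t1 |19|19|d2|f9|91|93|93|91|
→ t2 |19|d2|f9|91|93|93|91|19|

RES = [0x19, 0xd2, 0xf9, 0x91, 0x93, 0x93, 0x91, 0x19]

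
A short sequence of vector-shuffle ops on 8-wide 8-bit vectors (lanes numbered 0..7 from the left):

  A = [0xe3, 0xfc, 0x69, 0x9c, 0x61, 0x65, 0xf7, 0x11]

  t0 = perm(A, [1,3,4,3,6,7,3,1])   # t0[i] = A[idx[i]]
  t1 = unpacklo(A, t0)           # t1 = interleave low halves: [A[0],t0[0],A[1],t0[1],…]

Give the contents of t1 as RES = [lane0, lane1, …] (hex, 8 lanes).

RES = [0xe3, 0xfc, 0xfc, 0x9c, 0x69, 0x61, 0x9c, 0x9c]

→ t0 |fc|9c|61|9c|f7|11|9c|fc|
→ t1 |e3|fc|fc|9c|69|61|9c|9c|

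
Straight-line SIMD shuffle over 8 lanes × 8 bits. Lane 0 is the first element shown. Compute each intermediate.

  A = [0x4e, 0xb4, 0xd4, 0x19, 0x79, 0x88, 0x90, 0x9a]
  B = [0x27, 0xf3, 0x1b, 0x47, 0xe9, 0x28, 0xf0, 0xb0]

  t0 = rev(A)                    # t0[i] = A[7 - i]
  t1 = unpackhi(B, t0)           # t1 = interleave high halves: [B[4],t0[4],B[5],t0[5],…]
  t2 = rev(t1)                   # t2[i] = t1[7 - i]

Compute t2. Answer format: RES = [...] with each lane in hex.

RES = [ 0x4e  0xb0  0xb4  0xf0  0xd4  0x28  0x19  0xe9 ]

→ t0 |9a|90|88|79|19|d4|b4|4e|
→ t1 |e9|19|28|d4|f0|b4|b0|4e|
→ t2 |4e|b0|b4|f0|d4|28|19|e9|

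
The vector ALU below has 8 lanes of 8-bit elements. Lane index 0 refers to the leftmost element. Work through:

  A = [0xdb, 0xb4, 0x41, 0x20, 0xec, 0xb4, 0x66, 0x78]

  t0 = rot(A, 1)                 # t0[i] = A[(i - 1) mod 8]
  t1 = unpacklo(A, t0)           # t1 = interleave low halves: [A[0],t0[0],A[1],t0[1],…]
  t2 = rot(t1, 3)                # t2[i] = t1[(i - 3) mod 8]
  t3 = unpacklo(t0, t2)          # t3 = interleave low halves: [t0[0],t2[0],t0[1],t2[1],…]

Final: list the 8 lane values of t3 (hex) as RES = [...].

  t0: 78 db b4 41 20 ec b4 66
  t1: db 78 b4 db 41 b4 20 41
  t2: b4 20 41 db 78 b4 db 41
  t3: 78 b4 db 20 b4 41 41 db

RES = [0x78, 0xb4, 0xdb, 0x20, 0xb4, 0x41, 0x41, 0xdb]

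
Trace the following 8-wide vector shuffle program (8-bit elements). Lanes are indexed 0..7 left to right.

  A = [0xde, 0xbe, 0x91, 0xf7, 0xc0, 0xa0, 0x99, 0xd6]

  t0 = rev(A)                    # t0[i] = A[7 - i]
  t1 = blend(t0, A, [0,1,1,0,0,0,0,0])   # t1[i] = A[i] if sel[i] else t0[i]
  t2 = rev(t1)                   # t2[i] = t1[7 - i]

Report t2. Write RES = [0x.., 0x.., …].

RES = [0xde, 0xbe, 0x91, 0xf7, 0xc0, 0x91, 0xbe, 0xd6]

  t0: d6 99 a0 c0 f7 91 be de
  t1: d6 be 91 c0 f7 91 be de
  t2: de be 91 f7 c0 91 be d6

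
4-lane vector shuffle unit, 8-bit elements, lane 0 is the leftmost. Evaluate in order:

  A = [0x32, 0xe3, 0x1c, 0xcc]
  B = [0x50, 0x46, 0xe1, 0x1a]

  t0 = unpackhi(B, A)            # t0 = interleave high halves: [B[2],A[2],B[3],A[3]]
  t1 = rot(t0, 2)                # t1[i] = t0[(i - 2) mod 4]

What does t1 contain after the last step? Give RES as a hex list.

RES = [ 0x1a  0xcc  0xe1  0x1c ]

  t0: e1 1c 1a cc
  t1: 1a cc e1 1c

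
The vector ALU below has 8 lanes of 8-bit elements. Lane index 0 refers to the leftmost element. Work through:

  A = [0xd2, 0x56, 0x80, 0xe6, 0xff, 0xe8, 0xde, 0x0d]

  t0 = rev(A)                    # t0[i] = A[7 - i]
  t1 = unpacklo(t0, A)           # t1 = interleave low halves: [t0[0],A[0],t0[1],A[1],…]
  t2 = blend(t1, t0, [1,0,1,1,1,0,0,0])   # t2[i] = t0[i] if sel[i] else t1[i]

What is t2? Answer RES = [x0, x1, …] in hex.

RES = [0x0d, 0xd2, 0xe8, 0xff, 0xe6, 0x80, 0xff, 0xe6]

t0 = [0x0d, 0xde, 0xe8, 0xff, 0xe6, 0x80, 0x56, 0xd2]
t1 = [0x0d, 0xd2, 0xde, 0x56, 0xe8, 0x80, 0xff, 0xe6]
t2 = [0x0d, 0xd2, 0xe8, 0xff, 0xe6, 0x80, 0xff, 0xe6]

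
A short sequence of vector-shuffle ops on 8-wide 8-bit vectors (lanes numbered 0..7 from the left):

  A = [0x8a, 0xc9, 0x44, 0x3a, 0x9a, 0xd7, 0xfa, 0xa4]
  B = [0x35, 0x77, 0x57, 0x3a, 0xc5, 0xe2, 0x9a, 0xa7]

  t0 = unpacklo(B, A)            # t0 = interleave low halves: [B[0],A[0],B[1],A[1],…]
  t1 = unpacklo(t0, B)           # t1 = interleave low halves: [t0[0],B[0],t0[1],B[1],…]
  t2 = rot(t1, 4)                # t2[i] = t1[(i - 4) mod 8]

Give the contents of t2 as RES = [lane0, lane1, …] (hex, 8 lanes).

t0 = [0x35, 0x8a, 0x77, 0xc9, 0x57, 0x44, 0x3a, 0x3a]
t1 = [0x35, 0x35, 0x8a, 0x77, 0x77, 0x57, 0xc9, 0x3a]
t2 = [0x77, 0x57, 0xc9, 0x3a, 0x35, 0x35, 0x8a, 0x77]

RES = [0x77, 0x57, 0xc9, 0x3a, 0x35, 0x35, 0x8a, 0x77]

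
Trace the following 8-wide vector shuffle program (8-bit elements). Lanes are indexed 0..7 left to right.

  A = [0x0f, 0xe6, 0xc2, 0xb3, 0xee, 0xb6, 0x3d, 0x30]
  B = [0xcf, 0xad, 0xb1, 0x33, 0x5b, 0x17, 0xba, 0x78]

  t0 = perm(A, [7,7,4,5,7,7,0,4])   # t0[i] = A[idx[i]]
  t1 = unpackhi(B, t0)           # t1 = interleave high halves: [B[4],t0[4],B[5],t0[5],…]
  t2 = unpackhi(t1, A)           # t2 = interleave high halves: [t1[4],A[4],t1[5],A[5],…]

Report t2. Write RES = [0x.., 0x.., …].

RES = [ 0xba  0xee  0x0f  0xb6  0x78  0x3d  0xee  0x30 ]

→ t0 |30|30|ee|b6|30|30|0f|ee|
→ t1 |5b|30|17|30|ba|0f|78|ee|
→ t2 |ba|ee|0f|b6|78|3d|ee|30|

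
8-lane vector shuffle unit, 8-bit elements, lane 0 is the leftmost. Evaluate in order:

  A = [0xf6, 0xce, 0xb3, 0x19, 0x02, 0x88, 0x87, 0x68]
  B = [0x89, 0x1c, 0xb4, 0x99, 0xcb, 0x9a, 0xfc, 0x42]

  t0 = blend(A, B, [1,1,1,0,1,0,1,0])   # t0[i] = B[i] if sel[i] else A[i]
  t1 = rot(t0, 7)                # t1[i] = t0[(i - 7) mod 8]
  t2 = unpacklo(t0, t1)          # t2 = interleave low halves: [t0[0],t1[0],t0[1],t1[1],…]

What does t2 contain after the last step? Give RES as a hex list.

t0 = [0x89, 0x1c, 0xb4, 0x19, 0xcb, 0x88, 0xfc, 0x68]
t1 = [0x1c, 0xb4, 0x19, 0xcb, 0x88, 0xfc, 0x68, 0x89]
t2 = [0x89, 0x1c, 0x1c, 0xb4, 0xb4, 0x19, 0x19, 0xcb]

RES = [ 0x89  0x1c  0x1c  0xb4  0xb4  0x19  0x19  0xcb ]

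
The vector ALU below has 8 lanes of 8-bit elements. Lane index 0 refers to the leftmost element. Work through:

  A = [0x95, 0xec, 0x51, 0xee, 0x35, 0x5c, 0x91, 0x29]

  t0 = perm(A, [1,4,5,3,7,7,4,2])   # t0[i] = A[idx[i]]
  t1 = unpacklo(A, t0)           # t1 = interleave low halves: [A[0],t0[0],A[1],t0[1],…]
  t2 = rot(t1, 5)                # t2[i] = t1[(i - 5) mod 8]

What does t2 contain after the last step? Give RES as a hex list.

  t0: ec 35 5c ee 29 29 35 51
  t1: 95 ec ec 35 51 5c ee ee
  t2: 35 51 5c ee ee 95 ec ec

RES = [0x35, 0x51, 0x5c, 0xee, 0xee, 0x95, 0xec, 0xec]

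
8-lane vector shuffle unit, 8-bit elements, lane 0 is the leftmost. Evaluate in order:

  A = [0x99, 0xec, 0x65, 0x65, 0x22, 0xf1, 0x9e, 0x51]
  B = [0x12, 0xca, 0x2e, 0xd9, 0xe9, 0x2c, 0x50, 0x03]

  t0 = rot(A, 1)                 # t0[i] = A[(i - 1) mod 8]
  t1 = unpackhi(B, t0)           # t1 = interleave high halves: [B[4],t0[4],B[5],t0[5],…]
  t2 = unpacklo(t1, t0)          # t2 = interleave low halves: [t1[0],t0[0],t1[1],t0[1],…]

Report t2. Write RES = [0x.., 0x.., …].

t0 = [0x51, 0x99, 0xec, 0x65, 0x65, 0x22, 0xf1, 0x9e]
t1 = [0xe9, 0x65, 0x2c, 0x22, 0x50, 0xf1, 0x03, 0x9e]
t2 = [0xe9, 0x51, 0x65, 0x99, 0x2c, 0xec, 0x22, 0x65]

RES = [ 0xe9  0x51  0x65  0x99  0x2c  0xec  0x22  0x65 ]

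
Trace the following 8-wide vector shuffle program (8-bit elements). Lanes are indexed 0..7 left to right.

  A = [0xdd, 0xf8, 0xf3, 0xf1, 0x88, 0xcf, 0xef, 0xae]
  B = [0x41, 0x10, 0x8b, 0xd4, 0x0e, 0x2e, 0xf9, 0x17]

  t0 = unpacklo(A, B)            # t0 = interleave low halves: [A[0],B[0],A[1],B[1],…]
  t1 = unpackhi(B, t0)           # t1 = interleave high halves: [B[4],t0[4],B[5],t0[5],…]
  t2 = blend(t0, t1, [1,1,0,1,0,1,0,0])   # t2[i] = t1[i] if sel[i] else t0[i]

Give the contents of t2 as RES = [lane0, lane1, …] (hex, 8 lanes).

→ t0 |dd|41|f8|10|f3|8b|f1|d4|
→ t1 |0e|f3|2e|8b|f9|f1|17|d4|
→ t2 |0e|f3|f8|8b|f3|f1|f1|d4|

RES = [ 0x0e  0xf3  0xf8  0x8b  0xf3  0xf1  0xf1  0xd4 ]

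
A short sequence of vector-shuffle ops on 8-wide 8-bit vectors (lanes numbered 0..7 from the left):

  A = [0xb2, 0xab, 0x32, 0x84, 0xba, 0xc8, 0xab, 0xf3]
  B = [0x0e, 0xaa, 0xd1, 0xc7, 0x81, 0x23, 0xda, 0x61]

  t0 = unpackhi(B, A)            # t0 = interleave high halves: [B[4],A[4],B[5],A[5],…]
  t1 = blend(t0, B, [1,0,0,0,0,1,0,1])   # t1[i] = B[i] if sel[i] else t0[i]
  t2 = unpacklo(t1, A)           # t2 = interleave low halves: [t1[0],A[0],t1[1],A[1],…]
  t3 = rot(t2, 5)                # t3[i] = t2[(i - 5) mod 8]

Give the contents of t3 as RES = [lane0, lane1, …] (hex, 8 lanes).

RES = [ 0xab  0x23  0x32  0xc8  0x84  0x0e  0xb2  0xba ]

t0 = [0x81, 0xba, 0x23, 0xc8, 0xda, 0xab, 0x61, 0xf3]
t1 = [0x0e, 0xba, 0x23, 0xc8, 0xda, 0x23, 0x61, 0x61]
t2 = [0x0e, 0xb2, 0xba, 0xab, 0x23, 0x32, 0xc8, 0x84]
t3 = [0xab, 0x23, 0x32, 0xc8, 0x84, 0x0e, 0xb2, 0xba]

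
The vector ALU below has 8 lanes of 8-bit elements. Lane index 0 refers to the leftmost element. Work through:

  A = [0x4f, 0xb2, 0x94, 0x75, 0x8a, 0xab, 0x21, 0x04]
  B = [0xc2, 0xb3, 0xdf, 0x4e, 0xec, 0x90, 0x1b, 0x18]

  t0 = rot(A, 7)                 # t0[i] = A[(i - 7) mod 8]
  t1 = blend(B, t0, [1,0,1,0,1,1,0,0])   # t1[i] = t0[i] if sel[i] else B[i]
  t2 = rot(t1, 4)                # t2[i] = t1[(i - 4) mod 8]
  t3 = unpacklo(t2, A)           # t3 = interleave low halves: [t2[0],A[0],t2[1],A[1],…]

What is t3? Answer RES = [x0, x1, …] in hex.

t0 = [0xb2, 0x94, 0x75, 0x8a, 0xab, 0x21, 0x04, 0x4f]
t1 = [0xb2, 0xb3, 0x75, 0x4e, 0xab, 0x21, 0x1b, 0x18]
t2 = [0xab, 0x21, 0x1b, 0x18, 0xb2, 0xb3, 0x75, 0x4e]
t3 = [0xab, 0x4f, 0x21, 0xb2, 0x1b, 0x94, 0x18, 0x75]

RES = [0xab, 0x4f, 0x21, 0xb2, 0x1b, 0x94, 0x18, 0x75]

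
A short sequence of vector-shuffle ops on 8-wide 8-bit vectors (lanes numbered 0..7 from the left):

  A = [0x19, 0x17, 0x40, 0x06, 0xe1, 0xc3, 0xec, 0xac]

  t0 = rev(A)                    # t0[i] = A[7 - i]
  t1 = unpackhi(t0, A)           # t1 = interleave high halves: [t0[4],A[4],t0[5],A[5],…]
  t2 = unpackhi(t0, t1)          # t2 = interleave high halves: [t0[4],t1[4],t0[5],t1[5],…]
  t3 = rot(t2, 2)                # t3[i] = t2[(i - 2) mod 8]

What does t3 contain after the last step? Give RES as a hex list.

RES = [0x19, 0xac, 0x06, 0x17, 0x40, 0xec, 0x17, 0x19]

  t0: ac ec c3 e1 06 40 17 19
  t1: 06 e1 40 c3 17 ec 19 ac
  t2: 06 17 40 ec 17 19 19 ac
  t3: 19 ac 06 17 40 ec 17 19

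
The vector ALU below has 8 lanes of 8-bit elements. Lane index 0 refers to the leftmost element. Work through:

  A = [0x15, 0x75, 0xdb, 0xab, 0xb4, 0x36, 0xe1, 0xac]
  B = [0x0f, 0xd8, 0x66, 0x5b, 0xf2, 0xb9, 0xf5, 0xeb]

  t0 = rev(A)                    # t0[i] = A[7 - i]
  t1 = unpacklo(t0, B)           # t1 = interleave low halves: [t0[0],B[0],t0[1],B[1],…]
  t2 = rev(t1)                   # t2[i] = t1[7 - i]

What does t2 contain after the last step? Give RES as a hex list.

RES = [ 0x5b  0xb4  0x66  0x36  0xd8  0xe1  0x0f  0xac ]

  t0: ac e1 36 b4 ab db 75 15
  t1: ac 0f e1 d8 36 66 b4 5b
  t2: 5b b4 66 36 d8 e1 0f ac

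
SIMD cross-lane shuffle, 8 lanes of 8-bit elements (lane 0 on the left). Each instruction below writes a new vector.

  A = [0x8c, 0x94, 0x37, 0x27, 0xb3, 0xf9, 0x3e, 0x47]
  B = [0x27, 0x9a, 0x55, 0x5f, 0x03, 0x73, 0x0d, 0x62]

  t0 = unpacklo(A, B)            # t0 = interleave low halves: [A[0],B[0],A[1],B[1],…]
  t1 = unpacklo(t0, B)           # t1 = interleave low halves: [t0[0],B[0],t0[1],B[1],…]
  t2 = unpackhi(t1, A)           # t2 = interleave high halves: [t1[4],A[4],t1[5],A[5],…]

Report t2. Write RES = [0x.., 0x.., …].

RES = [ 0x94  0xb3  0x55  0xf9  0x9a  0x3e  0x5f  0x47 ]

  t0: 8c 27 94 9a 37 55 27 5f
  t1: 8c 27 27 9a 94 55 9a 5f
  t2: 94 b3 55 f9 9a 3e 5f 47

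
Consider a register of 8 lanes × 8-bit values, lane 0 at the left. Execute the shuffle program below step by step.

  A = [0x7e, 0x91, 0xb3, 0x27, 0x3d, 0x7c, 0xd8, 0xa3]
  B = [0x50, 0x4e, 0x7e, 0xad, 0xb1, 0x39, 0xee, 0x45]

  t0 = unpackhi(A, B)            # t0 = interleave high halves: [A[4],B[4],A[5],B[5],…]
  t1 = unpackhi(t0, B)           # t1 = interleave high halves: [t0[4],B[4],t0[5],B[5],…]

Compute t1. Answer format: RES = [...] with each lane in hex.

RES = [0xd8, 0xb1, 0xee, 0x39, 0xa3, 0xee, 0x45, 0x45]

→ t0 |3d|b1|7c|39|d8|ee|a3|45|
→ t1 |d8|b1|ee|39|a3|ee|45|45|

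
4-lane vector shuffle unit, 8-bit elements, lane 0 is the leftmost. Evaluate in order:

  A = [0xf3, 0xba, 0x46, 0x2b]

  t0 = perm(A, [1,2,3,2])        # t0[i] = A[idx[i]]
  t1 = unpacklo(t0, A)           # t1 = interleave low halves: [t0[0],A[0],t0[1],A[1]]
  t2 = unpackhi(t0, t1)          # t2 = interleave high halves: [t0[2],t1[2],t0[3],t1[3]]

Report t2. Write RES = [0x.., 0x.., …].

RES = [ 0x2b  0x46  0x46  0xba ]

t0 = [0xba, 0x46, 0x2b, 0x46]
t1 = [0xba, 0xf3, 0x46, 0xba]
t2 = [0x2b, 0x46, 0x46, 0xba]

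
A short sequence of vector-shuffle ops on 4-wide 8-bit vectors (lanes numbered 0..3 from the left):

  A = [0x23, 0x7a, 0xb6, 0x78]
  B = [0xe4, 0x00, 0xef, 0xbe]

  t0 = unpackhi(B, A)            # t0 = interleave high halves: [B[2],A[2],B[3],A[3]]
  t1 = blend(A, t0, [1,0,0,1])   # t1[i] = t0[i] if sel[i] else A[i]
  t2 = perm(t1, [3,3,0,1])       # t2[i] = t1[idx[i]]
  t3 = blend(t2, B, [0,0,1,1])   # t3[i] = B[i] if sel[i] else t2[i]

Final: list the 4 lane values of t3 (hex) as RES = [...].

  t0: ef b6 be 78
  t1: ef 7a b6 78
  t2: 78 78 ef 7a
  t3: 78 78 ef be

RES = [ 0x78  0x78  0xef  0xbe ]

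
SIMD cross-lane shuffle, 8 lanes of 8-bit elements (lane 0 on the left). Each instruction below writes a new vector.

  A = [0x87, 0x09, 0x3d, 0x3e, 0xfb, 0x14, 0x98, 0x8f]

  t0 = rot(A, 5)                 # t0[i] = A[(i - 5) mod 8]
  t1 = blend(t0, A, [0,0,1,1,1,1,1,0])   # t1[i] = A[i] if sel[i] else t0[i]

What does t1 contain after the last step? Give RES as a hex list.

RES = [ 0x3e  0xfb  0x3d  0x3e  0xfb  0x14  0x98  0x3d ]

→ t0 |3e|fb|14|98|8f|87|09|3d|
→ t1 |3e|fb|3d|3e|fb|14|98|3d|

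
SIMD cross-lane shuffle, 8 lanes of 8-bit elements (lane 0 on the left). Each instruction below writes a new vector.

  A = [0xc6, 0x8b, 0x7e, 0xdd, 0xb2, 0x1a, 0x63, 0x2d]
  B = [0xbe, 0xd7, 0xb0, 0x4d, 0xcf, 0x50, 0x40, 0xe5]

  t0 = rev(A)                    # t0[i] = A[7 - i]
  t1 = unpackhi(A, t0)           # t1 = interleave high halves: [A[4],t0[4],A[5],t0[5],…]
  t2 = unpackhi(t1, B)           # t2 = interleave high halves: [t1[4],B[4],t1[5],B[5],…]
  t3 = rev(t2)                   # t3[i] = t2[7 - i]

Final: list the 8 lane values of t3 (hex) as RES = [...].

→ t0 |2d|63|1a|b2|dd|7e|8b|c6|
→ t1 |b2|dd|1a|7e|63|8b|2d|c6|
→ t2 |63|cf|8b|50|2d|40|c6|e5|
→ t3 |e5|c6|40|2d|50|8b|cf|63|

RES = [ 0xe5  0xc6  0x40  0x2d  0x50  0x8b  0xcf  0x63 ]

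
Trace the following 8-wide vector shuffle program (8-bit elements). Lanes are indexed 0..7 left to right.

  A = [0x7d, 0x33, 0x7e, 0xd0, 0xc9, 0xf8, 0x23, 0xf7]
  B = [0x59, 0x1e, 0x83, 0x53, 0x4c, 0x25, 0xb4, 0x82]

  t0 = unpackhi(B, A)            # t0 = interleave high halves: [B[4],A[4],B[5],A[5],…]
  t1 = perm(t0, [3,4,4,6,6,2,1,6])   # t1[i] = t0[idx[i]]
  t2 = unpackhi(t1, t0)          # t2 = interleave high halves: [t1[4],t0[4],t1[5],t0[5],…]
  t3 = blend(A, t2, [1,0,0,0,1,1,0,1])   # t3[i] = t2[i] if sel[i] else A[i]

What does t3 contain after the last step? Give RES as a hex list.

RES = [0x82, 0x33, 0x7e, 0xd0, 0xc9, 0x82, 0x23, 0xf7]

  t0: 4c c9 25 f8 b4 23 82 f7
  t1: f8 b4 b4 82 82 25 c9 82
  t2: 82 b4 25 23 c9 82 82 f7
  t3: 82 33 7e d0 c9 82 23 f7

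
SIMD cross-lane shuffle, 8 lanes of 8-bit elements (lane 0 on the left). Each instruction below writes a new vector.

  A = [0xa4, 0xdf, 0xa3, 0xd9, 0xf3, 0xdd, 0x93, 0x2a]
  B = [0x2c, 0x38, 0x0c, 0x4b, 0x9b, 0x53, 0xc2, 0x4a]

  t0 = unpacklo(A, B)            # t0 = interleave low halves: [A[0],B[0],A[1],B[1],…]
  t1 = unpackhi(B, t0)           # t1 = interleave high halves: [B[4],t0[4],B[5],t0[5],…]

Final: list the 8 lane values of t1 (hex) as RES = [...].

  t0: a4 2c df 38 a3 0c d9 4b
  t1: 9b a3 53 0c c2 d9 4a 4b

RES = [0x9b, 0xa3, 0x53, 0x0c, 0xc2, 0xd9, 0x4a, 0x4b]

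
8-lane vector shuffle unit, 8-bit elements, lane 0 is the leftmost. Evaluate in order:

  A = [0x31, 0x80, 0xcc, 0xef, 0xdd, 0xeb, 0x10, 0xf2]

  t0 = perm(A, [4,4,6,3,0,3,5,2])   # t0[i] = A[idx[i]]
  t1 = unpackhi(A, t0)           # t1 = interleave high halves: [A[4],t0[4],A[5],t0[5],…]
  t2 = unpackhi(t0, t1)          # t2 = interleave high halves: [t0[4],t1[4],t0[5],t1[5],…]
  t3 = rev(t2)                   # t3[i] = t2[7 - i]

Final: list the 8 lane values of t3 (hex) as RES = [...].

  t0: dd dd 10 ef 31 ef eb cc
  t1: dd 31 eb ef 10 eb f2 cc
  t2: 31 10 ef eb eb f2 cc cc
  t3: cc cc f2 eb eb ef 10 31

RES = [ 0xcc  0xcc  0xf2  0xeb  0xeb  0xef  0x10  0x31 ]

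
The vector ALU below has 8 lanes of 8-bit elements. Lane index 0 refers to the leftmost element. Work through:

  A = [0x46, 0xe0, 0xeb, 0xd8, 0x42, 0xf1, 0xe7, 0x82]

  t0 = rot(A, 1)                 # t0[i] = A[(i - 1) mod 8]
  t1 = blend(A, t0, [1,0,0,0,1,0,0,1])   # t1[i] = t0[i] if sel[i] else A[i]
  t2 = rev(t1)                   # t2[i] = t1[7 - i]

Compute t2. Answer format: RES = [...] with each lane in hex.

RES = [ 0xe7  0xe7  0xf1  0xd8  0xd8  0xeb  0xe0  0x82 ]

t0 = [0x82, 0x46, 0xe0, 0xeb, 0xd8, 0x42, 0xf1, 0xe7]
t1 = [0x82, 0xe0, 0xeb, 0xd8, 0xd8, 0xf1, 0xe7, 0xe7]
t2 = [0xe7, 0xe7, 0xf1, 0xd8, 0xd8, 0xeb, 0xe0, 0x82]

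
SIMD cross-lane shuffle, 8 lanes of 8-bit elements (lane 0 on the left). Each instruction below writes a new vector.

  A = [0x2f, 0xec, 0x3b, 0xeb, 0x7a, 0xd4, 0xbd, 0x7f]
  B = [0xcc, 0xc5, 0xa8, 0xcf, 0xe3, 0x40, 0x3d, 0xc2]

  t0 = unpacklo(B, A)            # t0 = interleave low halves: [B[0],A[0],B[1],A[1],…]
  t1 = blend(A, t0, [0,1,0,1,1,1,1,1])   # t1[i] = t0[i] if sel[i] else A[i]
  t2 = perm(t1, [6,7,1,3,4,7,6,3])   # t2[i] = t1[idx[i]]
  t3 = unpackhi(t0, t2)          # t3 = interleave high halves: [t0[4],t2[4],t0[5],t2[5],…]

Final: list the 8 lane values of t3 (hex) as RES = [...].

RES = [ 0xa8  0xa8  0x3b  0xeb  0xcf  0xcf  0xeb  0xec ]

t0 = [0xcc, 0x2f, 0xc5, 0xec, 0xa8, 0x3b, 0xcf, 0xeb]
t1 = [0x2f, 0x2f, 0x3b, 0xec, 0xa8, 0x3b, 0xcf, 0xeb]
t2 = [0xcf, 0xeb, 0x2f, 0xec, 0xa8, 0xeb, 0xcf, 0xec]
t3 = [0xa8, 0xa8, 0x3b, 0xeb, 0xcf, 0xcf, 0xeb, 0xec]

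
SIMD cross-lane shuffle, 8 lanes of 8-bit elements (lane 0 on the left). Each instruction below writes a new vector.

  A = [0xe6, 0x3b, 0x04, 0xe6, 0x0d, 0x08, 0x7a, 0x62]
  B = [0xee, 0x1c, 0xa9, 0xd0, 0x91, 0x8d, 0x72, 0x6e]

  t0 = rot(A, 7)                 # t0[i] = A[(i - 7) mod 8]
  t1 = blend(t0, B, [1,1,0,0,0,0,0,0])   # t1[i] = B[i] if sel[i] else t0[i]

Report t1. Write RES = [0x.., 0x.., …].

RES = [0xee, 0x1c, 0xe6, 0x0d, 0x08, 0x7a, 0x62, 0xe6]

→ t0 |3b|04|e6|0d|08|7a|62|e6|
→ t1 |ee|1c|e6|0d|08|7a|62|e6|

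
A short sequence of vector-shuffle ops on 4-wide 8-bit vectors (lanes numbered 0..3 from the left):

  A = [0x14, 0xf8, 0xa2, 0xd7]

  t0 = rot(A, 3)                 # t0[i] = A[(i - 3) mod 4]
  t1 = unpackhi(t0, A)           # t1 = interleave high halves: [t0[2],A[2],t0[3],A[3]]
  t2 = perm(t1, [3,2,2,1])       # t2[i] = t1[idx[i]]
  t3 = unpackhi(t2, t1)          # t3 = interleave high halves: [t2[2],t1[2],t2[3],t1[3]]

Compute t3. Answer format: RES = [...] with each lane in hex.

→ t0 |f8|a2|d7|14|
→ t1 |d7|a2|14|d7|
→ t2 |d7|14|14|a2|
→ t3 |14|14|a2|d7|

RES = [ 0x14  0x14  0xa2  0xd7 ]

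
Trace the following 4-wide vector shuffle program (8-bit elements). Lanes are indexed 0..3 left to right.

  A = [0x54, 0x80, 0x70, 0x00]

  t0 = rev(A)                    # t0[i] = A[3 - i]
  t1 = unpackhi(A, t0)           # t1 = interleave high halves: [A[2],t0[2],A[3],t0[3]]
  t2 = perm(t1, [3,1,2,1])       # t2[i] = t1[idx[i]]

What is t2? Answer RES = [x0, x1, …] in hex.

RES = [ 0x54  0x80  0x00  0x80 ]

t0 = [0x00, 0x70, 0x80, 0x54]
t1 = [0x70, 0x80, 0x00, 0x54]
t2 = [0x54, 0x80, 0x00, 0x80]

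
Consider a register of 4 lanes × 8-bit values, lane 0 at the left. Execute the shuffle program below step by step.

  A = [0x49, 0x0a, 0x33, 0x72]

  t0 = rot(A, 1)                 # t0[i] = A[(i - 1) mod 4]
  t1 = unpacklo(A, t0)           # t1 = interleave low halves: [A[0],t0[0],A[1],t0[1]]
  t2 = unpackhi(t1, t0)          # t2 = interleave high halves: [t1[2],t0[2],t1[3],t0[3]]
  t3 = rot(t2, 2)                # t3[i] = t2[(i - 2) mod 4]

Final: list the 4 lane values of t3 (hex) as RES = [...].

RES = [ 0x49  0x33  0x0a  0x0a ]

→ t0 |72|49|0a|33|
→ t1 |49|72|0a|49|
→ t2 |0a|0a|49|33|
→ t3 |49|33|0a|0a|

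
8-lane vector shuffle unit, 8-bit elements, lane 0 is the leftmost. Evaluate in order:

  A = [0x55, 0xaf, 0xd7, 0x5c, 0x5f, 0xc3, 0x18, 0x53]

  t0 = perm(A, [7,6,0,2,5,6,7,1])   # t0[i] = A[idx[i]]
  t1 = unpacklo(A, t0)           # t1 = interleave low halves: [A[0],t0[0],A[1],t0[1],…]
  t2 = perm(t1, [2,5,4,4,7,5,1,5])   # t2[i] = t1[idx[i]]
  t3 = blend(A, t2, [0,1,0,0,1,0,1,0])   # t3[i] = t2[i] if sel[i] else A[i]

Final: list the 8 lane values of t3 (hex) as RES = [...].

  t0: 53 18 55 d7 c3 18 53 af
  t1: 55 53 af 18 d7 55 5c d7
  t2: af 55 d7 d7 d7 55 53 55
  t3: 55 55 d7 5c d7 c3 53 53

RES = [0x55, 0x55, 0xd7, 0x5c, 0xd7, 0xc3, 0x53, 0x53]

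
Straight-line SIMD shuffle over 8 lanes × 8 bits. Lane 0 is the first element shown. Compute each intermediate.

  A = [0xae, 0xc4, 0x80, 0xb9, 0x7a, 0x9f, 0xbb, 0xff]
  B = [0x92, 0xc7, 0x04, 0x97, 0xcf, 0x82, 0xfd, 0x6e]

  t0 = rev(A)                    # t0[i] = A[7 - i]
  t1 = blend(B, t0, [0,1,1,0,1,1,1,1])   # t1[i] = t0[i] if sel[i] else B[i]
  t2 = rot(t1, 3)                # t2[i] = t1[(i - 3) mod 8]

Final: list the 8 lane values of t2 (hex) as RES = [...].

→ t0 |ff|bb|9f|7a|b9|80|c4|ae|
→ t1 |92|bb|9f|97|b9|80|c4|ae|
→ t2 |80|c4|ae|92|bb|9f|97|b9|

RES = [0x80, 0xc4, 0xae, 0x92, 0xbb, 0x9f, 0x97, 0xb9]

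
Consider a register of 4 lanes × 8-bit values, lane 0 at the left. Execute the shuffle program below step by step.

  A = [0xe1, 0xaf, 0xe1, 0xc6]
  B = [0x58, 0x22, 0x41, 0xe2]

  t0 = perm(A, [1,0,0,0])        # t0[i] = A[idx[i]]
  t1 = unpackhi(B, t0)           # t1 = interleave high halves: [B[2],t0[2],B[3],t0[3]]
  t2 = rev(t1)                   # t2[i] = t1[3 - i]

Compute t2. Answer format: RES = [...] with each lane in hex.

t0 = [0xaf, 0xe1, 0xe1, 0xe1]
t1 = [0x41, 0xe1, 0xe2, 0xe1]
t2 = [0xe1, 0xe2, 0xe1, 0x41]

RES = [ 0xe1  0xe2  0xe1  0x41 ]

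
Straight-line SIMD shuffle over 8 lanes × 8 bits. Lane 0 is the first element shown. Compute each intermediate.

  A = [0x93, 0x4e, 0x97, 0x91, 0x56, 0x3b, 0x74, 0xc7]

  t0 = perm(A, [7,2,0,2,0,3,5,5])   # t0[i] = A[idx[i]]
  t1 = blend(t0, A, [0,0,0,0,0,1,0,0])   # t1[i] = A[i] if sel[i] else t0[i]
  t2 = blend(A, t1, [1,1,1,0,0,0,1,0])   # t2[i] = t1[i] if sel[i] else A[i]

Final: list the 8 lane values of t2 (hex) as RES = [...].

t0 = [0xc7, 0x97, 0x93, 0x97, 0x93, 0x91, 0x3b, 0x3b]
t1 = [0xc7, 0x97, 0x93, 0x97, 0x93, 0x3b, 0x3b, 0x3b]
t2 = [0xc7, 0x97, 0x93, 0x91, 0x56, 0x3b, 0x3b, 0xc7]

RES = [ 0xc7  0x97  0x93  0x91  0x56  0x3b  0x3b  0xc7 ]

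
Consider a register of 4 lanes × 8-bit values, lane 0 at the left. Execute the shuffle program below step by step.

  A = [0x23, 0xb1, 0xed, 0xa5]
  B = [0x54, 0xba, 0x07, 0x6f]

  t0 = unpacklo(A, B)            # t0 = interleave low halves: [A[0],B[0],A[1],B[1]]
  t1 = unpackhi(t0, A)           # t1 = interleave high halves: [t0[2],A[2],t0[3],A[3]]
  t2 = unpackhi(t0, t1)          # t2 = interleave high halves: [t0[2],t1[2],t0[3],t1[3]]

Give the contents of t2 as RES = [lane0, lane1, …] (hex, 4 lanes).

t0 = [0x23, 0x54, 0xb1, 0xba]
t1 = [0xb1, 0xed, 0xba, 0xa5]
t2 = [0xb1, 0xba, 0xba, 0xa5]

RES = [ 0xb1  0xba  0xba  0xa5 ]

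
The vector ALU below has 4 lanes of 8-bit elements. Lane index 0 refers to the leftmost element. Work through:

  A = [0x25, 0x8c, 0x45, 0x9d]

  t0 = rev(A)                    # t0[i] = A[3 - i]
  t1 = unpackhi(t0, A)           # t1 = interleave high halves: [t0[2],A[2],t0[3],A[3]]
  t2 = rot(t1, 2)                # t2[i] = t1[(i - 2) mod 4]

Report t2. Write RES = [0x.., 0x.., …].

RES = [ 0x25  0x9d  0x8c  0x45 ]

t0 = [0x9d, 0x45, 0x8c, 0x25]
t1 = [0x8c, 0x45, 0x25, 0x9d]
t2 = [0x25, 0x9d, 0x8c, 0x45]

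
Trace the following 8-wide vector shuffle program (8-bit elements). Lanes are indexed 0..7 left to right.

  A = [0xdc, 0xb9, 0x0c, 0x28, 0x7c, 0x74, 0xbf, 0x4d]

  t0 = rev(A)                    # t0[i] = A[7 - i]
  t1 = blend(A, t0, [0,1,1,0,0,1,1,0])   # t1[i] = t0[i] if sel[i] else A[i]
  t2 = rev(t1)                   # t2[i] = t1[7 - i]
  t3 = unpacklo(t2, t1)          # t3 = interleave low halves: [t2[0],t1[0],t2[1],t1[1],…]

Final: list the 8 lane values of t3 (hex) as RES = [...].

t0 = [0x4d, 0xbf, 0x74, 0x7c, 0x28, 0x0c, 0xb9, 0xdc]
t1 = [0xdc, 0xbf, 0x74, 0x28, 0x7c, 0x0c, 0xb9, 0x4d]
t2 = [0x4d, 0xb9, 0x0c, 0x7c, 0x28, 0x74, 0xbf, 0xdc]
t3 = [0x4d, 0xdc, 0xb9, 0xbf, 0x0c, 0x74, 0x7c, 0x28]

RES = [ 0x4d  0xdc  0xb9  0xbf  0x0c  0x74  0x7c  0x28 ]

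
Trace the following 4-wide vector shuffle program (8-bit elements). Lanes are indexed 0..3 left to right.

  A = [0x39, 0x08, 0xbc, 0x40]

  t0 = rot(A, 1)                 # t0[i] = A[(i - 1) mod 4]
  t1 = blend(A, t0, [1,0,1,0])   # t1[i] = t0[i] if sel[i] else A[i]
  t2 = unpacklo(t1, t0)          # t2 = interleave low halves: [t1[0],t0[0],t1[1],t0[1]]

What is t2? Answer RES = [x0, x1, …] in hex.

  t0: 40 39 08 bc
  t1: 40 08 08 40
  t2: 40 40 08 39

RES = [ 0x40  0x40  0x08  0x39 ]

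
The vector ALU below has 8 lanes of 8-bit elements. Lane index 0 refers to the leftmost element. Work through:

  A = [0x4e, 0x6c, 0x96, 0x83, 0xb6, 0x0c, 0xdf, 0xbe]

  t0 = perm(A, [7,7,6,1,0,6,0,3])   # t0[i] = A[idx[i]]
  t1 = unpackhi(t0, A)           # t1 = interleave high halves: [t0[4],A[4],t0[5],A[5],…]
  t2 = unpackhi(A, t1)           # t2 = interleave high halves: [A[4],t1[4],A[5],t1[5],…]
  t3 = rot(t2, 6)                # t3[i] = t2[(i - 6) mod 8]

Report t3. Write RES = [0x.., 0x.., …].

→ t0 |be|be|df|6c|4e|df|4e|83|
→ t1 |4e|b6|df|0c|4e|df|83|be|
→ t2 |b6|4e|0c|df|df|83|be|be|
→ t3 |0c|df|df|83|be|be|b6|4e|

RES = [0x0c, 0xdf, 0xdf, 0x83, 0xbe, 0xbe, 0xb6, 0x4e]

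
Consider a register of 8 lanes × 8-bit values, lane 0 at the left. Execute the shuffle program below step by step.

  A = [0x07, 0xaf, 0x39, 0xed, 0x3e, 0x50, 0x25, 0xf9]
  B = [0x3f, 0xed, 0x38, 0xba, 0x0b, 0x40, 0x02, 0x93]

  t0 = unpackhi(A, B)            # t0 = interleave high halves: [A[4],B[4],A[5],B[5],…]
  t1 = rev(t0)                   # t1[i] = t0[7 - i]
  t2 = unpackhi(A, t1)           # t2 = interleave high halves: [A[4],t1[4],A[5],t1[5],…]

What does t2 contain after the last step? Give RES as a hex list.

t0 = [0x3e, 0x0b, 0x50, 0x40, 0x25, 0x02, 0xf9, 0x93]
t1 = [0x93, 0xf9, 0x02, 0x25, 0x40, 0x50, 0x0b, 0x3e]
t2 = [0x3e, 0x40, 0x50, 0x50, 0x25, 0x0b, 0xf9, 0x3e]

RES = [ 0x3e  0x40  0x50  0x50  0x25  0x0b  0xf9  0x3e ]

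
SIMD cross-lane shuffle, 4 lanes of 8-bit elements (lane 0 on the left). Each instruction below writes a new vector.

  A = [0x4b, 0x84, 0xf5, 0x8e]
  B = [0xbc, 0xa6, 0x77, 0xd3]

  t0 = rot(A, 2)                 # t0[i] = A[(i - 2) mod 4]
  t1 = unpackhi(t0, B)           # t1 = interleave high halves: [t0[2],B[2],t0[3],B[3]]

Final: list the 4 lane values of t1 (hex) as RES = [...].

t0 = [0xf5, 0x8e, 0x4b, 0x84]
t1 = [0x4b, 0x77, 0x84, 0xd3]

RES = [0x4b, 0x77, 0x84, 0xd3]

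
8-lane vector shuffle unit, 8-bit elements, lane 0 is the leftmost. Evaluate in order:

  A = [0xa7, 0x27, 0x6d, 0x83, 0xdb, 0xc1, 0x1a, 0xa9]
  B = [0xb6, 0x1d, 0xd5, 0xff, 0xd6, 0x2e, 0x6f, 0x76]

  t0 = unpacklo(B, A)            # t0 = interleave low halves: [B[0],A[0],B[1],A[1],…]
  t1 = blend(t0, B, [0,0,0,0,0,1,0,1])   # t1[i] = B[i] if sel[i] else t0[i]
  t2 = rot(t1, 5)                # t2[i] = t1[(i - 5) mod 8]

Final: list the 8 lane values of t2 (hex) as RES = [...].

RES = [ 0x27  0xd5  0x2e  0xff  0x76  0xb6  0xa7  0x1d ]

→ t0 |b6|a7|1d|27|d5|6d|ff|83|
→ t1 |b6|a7|1d|27|d5|2e|ff|76|
→ t2 |27|d5|2e|ff|76|b6|a7|1d|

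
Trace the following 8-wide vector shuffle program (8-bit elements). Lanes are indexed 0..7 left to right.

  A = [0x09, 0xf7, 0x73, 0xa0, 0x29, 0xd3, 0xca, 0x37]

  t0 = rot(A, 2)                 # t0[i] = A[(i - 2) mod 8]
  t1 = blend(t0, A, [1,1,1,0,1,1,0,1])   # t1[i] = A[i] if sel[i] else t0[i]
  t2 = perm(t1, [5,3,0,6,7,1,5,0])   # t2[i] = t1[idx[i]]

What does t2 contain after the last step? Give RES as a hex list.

RES = [0xd3, 0xf7, 0x09, 0x29, 0x37, 0xf7, 0xd3, 0x09]

t0 = [0xca, 0x37, 0x09, 0xf7, 0x73, 0xa0, 0x29, 0xd3]
t1 = [0x09, 0xf7, 0x73, 0xf7, 0x29, 0xd3, 0x29, 0x37]
t2 = [0xd3, 0xf7, 0x09, 0x29, 0x37, 0xf7, 0xd3, 0x09]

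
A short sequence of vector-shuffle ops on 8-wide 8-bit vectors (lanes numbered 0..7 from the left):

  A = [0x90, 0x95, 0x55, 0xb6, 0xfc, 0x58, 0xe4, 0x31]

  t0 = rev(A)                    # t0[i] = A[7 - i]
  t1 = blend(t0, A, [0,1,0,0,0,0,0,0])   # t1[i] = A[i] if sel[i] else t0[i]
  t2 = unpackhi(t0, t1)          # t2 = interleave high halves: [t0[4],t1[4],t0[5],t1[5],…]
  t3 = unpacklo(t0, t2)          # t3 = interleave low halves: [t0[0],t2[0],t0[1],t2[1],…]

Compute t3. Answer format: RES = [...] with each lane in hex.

→ t0 |31|e4|58|fc|b6|55|95|90|
→ t1 |31|95|58|fc|b6|55|95|90|
→ t2 |b6|b6|55|55|95|95|90|90|
→ t3 |31|b6|e4|b6|58|55|fc|55|

RES = [ 0x31  0xb6  0xe4  0xb6  0x58  0x55  0xfc  0x55 ]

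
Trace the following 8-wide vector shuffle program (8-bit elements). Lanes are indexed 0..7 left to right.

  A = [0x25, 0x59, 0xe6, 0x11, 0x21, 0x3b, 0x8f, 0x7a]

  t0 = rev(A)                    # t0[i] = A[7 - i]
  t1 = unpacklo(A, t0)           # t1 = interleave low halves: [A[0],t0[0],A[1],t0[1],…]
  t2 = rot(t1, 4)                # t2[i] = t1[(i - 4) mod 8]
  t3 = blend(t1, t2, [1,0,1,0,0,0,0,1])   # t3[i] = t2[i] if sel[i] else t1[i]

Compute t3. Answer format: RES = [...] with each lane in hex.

RES = [0xe6, 0x7a, 0x11, 0x8f, 0xe6, 0x3b, 0x11, 0x8f]

→ t0 |7a|8f|3b|21|11|e6|59|25|
→ t1 |25|7a|59|8f|e6|3b|11|21|
→ t2 |e6|3b|11|21|25|7a|59|8f|
→ t3 |e6|7a|11|8f|e6|3b|11|8f|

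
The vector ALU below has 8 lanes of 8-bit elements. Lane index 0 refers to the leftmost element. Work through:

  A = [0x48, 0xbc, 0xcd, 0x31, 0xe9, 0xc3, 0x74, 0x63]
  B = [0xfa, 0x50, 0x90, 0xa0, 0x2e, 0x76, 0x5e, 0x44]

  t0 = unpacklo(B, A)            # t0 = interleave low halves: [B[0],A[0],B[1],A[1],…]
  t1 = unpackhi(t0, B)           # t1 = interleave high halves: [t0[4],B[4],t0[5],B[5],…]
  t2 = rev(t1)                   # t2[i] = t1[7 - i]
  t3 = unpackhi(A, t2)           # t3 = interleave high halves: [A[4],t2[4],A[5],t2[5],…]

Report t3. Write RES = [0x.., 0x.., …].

RES = [0xe9, 0x76, 0xc3, 0xcd, 0x74, 0x2e, 0x63, 0x90]

t0 = [0xfa, 0x48, 0x50, 0xbc, 0x90, 0xcd, 0xa0, 0x31]
t1 = [0x90, 0x2e, 0xcd, 0x76, 0xa0, 0x5e, 0x31, 0x44]
t2 = [0x44, 0x31, 0x5e, 0xa0, 0x76, 0xcd, 0x2e, 0x90]
t3 = [0xe9, 0x76, 0xc3, 0xcd, 0x74, 0x2e, 0x63, 0x90]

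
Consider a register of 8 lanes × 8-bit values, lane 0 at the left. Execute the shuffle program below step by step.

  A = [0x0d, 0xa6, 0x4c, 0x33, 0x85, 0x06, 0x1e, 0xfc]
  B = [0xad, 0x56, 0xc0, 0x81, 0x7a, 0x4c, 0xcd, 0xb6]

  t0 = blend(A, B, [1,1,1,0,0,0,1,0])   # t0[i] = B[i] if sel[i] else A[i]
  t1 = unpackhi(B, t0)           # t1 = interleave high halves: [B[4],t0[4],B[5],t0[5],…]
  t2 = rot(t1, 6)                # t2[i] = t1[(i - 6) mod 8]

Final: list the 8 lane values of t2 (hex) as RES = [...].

RES = [0x4c, 0x06, 0xcd, 0xcd, 0xb6, 0xfc, 0x7a, 0x85]

t0 = [0xad, 0x56, 0xc0, 0x33, 0x85, 0x06, 0xcd, 0xfc]
t1 = [0x7a, 0x85, 0x4c, 0x06, 0xcd, 0xcd, 0xb6, 0xfc]
t2 = [0x4c, 0x06, 0xcd, 0xcd, 0xb6, 0xfc, 0x7a, 0x85]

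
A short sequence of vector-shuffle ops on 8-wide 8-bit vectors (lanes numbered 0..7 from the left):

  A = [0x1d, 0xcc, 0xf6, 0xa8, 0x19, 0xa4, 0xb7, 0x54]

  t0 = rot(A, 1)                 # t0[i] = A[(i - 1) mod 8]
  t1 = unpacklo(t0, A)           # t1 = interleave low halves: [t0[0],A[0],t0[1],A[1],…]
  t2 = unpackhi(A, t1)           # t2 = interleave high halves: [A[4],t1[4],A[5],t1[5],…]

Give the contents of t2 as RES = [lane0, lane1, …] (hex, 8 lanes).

RES = [ 0x19  0xcc  0xa4  0xf6  0xb7  0xf6  0x54  0xa8 ]

  t0: 54 1d cc f6 a8 19 a4 b7
  t1: 54 1d 1d cc cc f6 f6 a8
  t2: 19 cc a4 f6 b7 f6 54 a8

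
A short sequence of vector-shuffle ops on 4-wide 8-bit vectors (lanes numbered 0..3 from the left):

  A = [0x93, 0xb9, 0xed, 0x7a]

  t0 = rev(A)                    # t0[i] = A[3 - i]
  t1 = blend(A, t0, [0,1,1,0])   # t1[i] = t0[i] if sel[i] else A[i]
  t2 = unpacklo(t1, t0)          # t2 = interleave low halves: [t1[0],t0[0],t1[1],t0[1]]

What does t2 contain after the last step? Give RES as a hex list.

  t0: 7a ed b9 93
  t1: 93 ed b9 7a
  t2: 93 7a ed ed

RES = [ 0x93  0x7a  0xed  0xed ]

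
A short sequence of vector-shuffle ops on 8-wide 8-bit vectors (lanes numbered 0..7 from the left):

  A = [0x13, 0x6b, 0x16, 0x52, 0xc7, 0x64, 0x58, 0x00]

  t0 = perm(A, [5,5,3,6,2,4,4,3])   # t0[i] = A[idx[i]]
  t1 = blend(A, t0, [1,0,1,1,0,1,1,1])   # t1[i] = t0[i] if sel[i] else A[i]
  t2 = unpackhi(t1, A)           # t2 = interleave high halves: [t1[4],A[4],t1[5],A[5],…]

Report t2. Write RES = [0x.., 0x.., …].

RES = [ 0xc7  0xc7  0xc7  0x64  0xc7  0x58  0x52  0x00 ]

→ t0 |64|64|52|58|16|c7|c7|52|
→ t1 |64|6b|52|58|c7|c7|c7|52|
→ t2 |c7|c7|c7|64|c7|58|52|00|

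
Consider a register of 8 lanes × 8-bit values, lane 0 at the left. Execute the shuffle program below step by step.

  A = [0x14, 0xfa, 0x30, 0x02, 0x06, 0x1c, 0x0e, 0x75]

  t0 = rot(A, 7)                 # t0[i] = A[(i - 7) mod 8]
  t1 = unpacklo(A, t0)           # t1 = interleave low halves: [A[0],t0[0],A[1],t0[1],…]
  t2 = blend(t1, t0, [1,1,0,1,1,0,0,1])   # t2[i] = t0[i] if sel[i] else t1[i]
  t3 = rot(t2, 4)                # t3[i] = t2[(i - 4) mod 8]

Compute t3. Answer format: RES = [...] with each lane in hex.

RES = [0x1c, 0x02, 0x02, 0x14, 0xfa, 0x30, 0xfa, 0x06]

t0 = [0xfa, 0x30, 0x02, 0x06, 0x1c, 0x0e, 0x75, 0x14]
t1 = [0x14, 0xfa, 0xfa, 0x30, 0x30, 0x02, 0x02, 0x06]
t2 = [0xfa, 0x30, 0xfa, 0x06, 0x1c, 0x02, 0x02, 0x14]
t3 = [0x1c, 0x02, 0x02, 0x14, 0xfa, 0x30, 0xfa, 0x06]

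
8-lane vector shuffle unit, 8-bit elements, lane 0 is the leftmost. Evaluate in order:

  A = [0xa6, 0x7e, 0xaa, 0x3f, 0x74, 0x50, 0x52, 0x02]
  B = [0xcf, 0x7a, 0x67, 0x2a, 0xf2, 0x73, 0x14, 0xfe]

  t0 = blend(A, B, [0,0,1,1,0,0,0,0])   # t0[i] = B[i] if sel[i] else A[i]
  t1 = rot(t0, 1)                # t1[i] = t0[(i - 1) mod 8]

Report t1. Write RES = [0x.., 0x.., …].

t0 = [0xa6, 0x7e, 0x67, 0x2a, 0x74, 0x50, 0x52, 0x02]
t1 = [0x02, 0xa6, 0x7e, 0x67, 0x2a, 0x74, 0x50, 0x52]

RES = [0x02, 0xa6, 0x7e, 0x67, 0x2a, 0x74, 0x50, 0x52]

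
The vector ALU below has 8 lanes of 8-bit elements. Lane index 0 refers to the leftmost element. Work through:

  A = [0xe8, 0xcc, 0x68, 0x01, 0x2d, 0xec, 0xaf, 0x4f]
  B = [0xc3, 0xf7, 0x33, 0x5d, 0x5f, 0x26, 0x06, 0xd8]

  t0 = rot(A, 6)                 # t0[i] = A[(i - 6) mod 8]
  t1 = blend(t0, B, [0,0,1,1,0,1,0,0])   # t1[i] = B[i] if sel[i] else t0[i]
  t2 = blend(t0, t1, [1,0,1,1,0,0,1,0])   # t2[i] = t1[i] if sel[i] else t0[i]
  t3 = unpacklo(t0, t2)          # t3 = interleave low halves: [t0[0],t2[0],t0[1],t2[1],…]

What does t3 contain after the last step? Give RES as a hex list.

RES = [ 0x68  0x68  0x01  0x01  0x2d  0x33  0xec  0x5d ]

  t0: 68 01 2d ec af 4f e8 cc
  t1: 68 01 33 5d af 26 e8 cc
  t2: 68 01 33 5d af 4f e8 cc
  t3: 68 68 01 01 2d 33 ec 5d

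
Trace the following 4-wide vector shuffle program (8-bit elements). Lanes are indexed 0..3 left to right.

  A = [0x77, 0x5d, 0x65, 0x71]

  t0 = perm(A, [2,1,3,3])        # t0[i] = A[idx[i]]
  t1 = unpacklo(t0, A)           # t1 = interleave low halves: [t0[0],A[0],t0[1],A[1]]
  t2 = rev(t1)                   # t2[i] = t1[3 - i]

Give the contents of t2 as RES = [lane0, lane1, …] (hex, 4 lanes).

  t0: 65 5d 71 71
  t1: 65 77 5d 5d
  t2: 5d 5d 77 65

RES = [0x5d, 0x5d, 0x77, 0x65]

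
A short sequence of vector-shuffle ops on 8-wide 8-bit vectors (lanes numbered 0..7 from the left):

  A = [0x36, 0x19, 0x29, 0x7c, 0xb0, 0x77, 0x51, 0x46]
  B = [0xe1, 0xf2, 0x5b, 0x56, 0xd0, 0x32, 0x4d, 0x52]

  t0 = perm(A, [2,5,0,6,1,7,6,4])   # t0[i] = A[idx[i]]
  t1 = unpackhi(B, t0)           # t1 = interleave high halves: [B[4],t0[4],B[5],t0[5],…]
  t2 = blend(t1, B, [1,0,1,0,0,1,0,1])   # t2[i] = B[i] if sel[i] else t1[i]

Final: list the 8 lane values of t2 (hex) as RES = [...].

RES = [ 0xe1  0x19  0x5b  0x46  0x4d  0x32  0x52  0x52 ]

t0 = [0x29, 0x77, 0x36, 0x51, 0x19, 0x46, 0x51, 0xb0]
t1 = [0xd0, 0x19, 0x32, 0x46, 0x4d, 0x51, 0x52, 0xb0]
t2 = [0xe1, 0x19, 0x5b, 0x46, 0x4d, 0x32, 0x52, 0x52]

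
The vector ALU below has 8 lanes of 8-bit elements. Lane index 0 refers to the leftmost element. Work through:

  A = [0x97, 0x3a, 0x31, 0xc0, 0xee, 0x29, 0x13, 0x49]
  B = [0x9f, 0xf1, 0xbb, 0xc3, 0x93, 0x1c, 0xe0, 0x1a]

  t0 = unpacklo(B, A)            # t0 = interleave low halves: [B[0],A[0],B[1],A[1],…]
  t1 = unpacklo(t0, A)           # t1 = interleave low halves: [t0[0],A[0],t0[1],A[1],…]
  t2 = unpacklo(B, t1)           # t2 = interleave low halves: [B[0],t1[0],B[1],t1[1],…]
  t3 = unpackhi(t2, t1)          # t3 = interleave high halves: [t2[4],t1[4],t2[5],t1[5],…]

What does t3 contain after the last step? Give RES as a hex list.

t0 = [0x9f, 0x97, 0xf1, 0x3a, 0xbb, 0x31, 0xc3, 0xc0]
t1 = [0x9f, 0x97, 0x97, 0x3a, 0xf1, 0x31, 0x3a, 0xc0]
t2 = [0x9f, 0x9f, 0xf1, 0x97, 0xbb, 0x97, 0xc3, 0x3a]
t3 = [0xbb, 0xf1, 0x97, 0x31, 0xc3, 0x3a, 0x3a, 0xc0]

RES = [ 0xbb  0xf1  0x97  0x31  0xc3  0x3a  0x3a  0xc0 ]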